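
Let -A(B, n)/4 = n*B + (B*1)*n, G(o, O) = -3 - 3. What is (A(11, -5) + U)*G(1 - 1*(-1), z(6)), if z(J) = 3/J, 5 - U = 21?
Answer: -2544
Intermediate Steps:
U = -16 (U = 5 - 1*21 = 5 - 21 = -16)
G(o, O) = -6
A(B, n) = -8*B*n (A(B, n) = -4*(n*B + (B*1)*n) = -4*(B*n + B*n) = -8*B*n)
(A(11, -5) + U)*G(1 - 1*(-1), z(6)) = (-8*11*(-5) - 16)*(-6) = (440 - 16)*(-6) = 424*(-6) = -2544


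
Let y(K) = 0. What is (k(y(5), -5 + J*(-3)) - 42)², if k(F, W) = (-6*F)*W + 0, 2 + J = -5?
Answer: 1764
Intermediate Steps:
J = -7 (J = -2 - 5 = -7)
k(F, W) = -6*F*W (k(F, W) = -6*F*W + 0 = -6*F*W)
(k(y(5), -5 + J*(-3)) - 42)² = (-6*0*(-5 - 7*(-3)) - 42)² = (-6*0*(-5 + 21) - 42)² = (-6*0*16 - 42)² = (0 - 42)² = (-42)² = 1764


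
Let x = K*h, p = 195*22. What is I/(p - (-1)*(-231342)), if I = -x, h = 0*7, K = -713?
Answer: 0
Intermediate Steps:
h = 0
p = 4290
x = 0 (x = -713*0 = 0)
I = 0 (I = -1*0 = 0)
I/(p - (-1)*(-231342)) = 0/(4290 - (-1)*(-231342)) = 0/(4290 - 1*231342) = 0/(4290 - 231342) = 0/(-227052) = 0*(-1/227052) = 0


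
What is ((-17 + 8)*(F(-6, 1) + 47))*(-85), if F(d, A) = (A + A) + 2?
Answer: 39015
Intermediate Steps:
F(d, A) = 2 + 2*A (F(d, A) = 2*A + 2 = 2 + 2*A)
((-17 + 8)*(F(-6, 1) + 47))*(-85) = ((-17 + 8)*((2 + 2*1) + 47))*(-85) = -9*((2 + 2) + 47)*(-85) = -9*(4 + 47)*(-85) = -9*51*(-85) = -459*(-85) = 39015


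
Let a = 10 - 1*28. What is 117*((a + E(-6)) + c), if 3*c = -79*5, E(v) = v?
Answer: -18213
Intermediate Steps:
a = -18 (a = 10 - 28 = -18)
c = -395/3 (c = (-79*5)/3 = (⅓)*(-395) = -395/3 ≈ -131.67)
117*((a + E(-6)) + c) = 117*((-18 - 6) - 395/3) = 117*(-24 - 395/3) = 117*(-467/3) = -18213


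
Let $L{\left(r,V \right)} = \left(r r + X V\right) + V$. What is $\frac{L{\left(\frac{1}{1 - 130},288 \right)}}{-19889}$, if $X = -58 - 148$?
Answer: $\frac{982484639}{330972849} \approx 2.9685$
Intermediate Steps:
$X = -206$ ($X = -58 - 148 = -206$)
$L{\left(r,V \right)} = r^{2} - 205 V$ ($L{\left(r,V \right)} = \left(r r - 206 V\right) + V = \left(r^{2} - 206 V\right) + V = r^{2} - 205 V$)
$\frac{L{\left(\frac{1}{1 - 130},288 \right)}}{-19889} = \frac{\left(\frac{1}{1 - 130}\right)^{2} - 59040}{-19889} = \left(\left(\frac{1}{-129}\right)^{2} - 59040\right) \left(- \frac{1}{19889}\right) = \left(\left(- \frac{1}{129}\right)^{2} - 59040\right) \left(- \frac{1}{19889}\right) = \left(\frac{1}{16641} - 59040\right) \left(- \frac{1}{19889}\right) = \left(- \frac{982484639}{16641}\right) \left(- \frac{1}{19889}\right) = \frac{982484639}{330972849}$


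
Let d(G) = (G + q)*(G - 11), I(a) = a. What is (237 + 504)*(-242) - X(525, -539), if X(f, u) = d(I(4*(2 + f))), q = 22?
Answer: -4645932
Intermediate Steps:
d(G) = (-11 + G)*(22 + G) (d(G) = (G + 22)*(G - 11) = (22 + G)*(-11 + G) = (-11 + G)*(22 + G))
X(f, u) = -154 + (8 + 4*f)² + 44*f (X(f, u) = -242 + (4*(2 + f))² + 11*(4*(2 + f)) = -242 + (8 + 4*f)² + 11*(8 + 4*f) = -242 + (8 + 4*f)² + (88 + 44*f) = -154 + (8 + 4*f)² + 44*f)
(237 + 504)*(-242) - X(525, -539) = (237 + 504)*(-242) - (-90 + 16*525² + 108*525) = 741*(-242) - (-90 + 16*275625 + 56700) = -179322 - (-90 + 4410000 + 56700) = -179322 - 1*4466610 = -179322 - 4466610 = -4645932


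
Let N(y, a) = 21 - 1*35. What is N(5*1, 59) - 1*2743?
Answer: -2757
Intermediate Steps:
N(y, a) = -14 (N(y, a) = 21 - 35 = -14)
N(5*1, 59) - 1*2743 = -14 - 1*2743 = -14 - 2743 = -2757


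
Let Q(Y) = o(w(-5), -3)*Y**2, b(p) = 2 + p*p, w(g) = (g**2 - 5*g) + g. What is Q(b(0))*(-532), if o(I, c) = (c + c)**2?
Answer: -76608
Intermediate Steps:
w(g) = g**2 - 4*g
o(I, c) = 4*c**2 (o(I, c) = (2*c)**2 = 4*c**2)
b(p) = 2 + p**2
Q(Y) = 36*Y**2 (Q(Y) = (4*(-3)**2)*Y**2 = (4*9)*Y**2 = 36*Y**2)
Q(b(0))*(-532) = (36*(2 + 0**2)**2)*(-532) = (36*(2 + 0)**2)*(-532) = (36*2**2)*(-532) = (36*4)*(-532) = 144*(-532) = -76608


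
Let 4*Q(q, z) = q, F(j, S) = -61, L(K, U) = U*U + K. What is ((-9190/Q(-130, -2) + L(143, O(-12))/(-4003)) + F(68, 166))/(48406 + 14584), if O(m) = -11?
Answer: 11537217/3277936610 ≈ 0.0035197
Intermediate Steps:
L(K, U) = K + U**2 (L(K, U) = U**2 + K = K + U**2)
Q(q, z) = q/4
((-9190/Q(-130, -2) + L(143, O(-12))/(-4003)) + F(68, 166))/(48406 + 14584) = ((-9190/((1/4)*(-130)) + (143 + (-11)**2)/(-4003)) - 61)/(48406 + 14584) = ((-9190/(-65/2) + (143 + 121)*(-1/4003)) - 61)/62990 = ((-9190*(-2/65) + 264*(-1/4003)) - 61)*(1/62990) = ((3676/13 - 264/4003) - 61)*(1/62990) = (14711596/52039 - 61)*(1/62990) = (11537217/52039)*(1/62990) = 11537217/3277936610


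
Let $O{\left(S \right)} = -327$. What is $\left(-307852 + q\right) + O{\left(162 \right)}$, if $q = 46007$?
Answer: $-262172$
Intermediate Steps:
$\left(-307852 + q\right) + O{\left(162 \right)} = \left(-307852 + 46007\right) - 327 = -261845 - 327 = -262172$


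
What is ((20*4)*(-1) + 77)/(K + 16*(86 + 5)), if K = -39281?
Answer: 3/37825 ≈ 7.9313e-5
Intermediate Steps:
((20*4)*(-1) + 77)/(K + 16*(86 + 5)) = ((20*4)*(-1) + 77)/(-39281 + 16*(86 + 5)) = (80*(-1) + 77)/(-39281 + 16*91) = (-80 + 77)/(-39281 + 1456) = -3/(-37825) = -3*(-1/37825) = 3/37825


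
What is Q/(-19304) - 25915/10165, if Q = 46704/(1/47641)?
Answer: -29760371147/258191 ≈ -1.1527e+5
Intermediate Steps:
Q = 2225025264 (Q = 46704/(1/47641) = 46704*47641 = 2225025264)
Q/(-19304) - 25915/10165 = 2225025264/(-19304) - 25915/10165 = 2225025264*(-1/19304) - 25915*1/10165 = -278128158/2413 - 5183/2033 = -29760371147/258191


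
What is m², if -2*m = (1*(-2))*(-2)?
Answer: 4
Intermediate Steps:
m = -2 (m = -1*(-2)*(-2)/2 = -(-1)*(-2) = -½*4 = -2)
m² = (-2)² = 4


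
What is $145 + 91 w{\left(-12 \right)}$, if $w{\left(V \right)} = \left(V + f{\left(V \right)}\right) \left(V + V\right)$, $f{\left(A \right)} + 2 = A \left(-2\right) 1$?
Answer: $-21695$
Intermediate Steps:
$f{\left(A \right)} = -2 - 2 A$ ($f{\left(A \right)} = -2 + A \left(-2\right) 1 = -2 + - 2 A 1 = -2 - 2 A$)
$w{\left(V \right)} = 2 V \left(-2 - V\right)$ ($w{\left(V \right)} = \left(V - \left(2 + 2 V\right)\right) \left(V + V\right) = \left(-2 - V\right) 2 V = 2 V \left(-2 - V\right)$)
$145 + 91 w{\left(-12 \right)} = 145 + 91 \cdot 2 \left(-12\right) \left(-2 - -12\right) = 145 + 91 \cdot 2 \left(-12\right) \left(-2 + 12\right) = 145 + 91 \cdot 2 \left(-12\right) 10 = 145 + 91 \left(-240\right) = 145 - 21840 = -21695$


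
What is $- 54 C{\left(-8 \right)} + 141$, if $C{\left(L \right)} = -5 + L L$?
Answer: $-3045$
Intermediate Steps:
$C{\left(L \right)} = -5 + L^{2}$
$- 54 C{\left(-8 \right)} + 141 = - 54 \left(-5 + \left(-8\right)^{2}\right) + 141 = - 54 \left(-5 + 64\right) + 141 = \left(-54\right) 59 + 141 = -3186 + 141 = -3045$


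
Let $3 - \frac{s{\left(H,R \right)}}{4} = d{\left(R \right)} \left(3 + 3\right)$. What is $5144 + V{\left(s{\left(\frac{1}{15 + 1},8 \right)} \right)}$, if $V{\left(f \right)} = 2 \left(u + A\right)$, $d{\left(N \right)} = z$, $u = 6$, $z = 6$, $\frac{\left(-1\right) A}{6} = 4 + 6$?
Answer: $5036$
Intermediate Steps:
$A = -60$ ($A = - 6 \left(4 + 6\right) = \left(-6\right) 10 = -60$)
$d{\left(N \right)} = 6$
$s{\left(H,R \right)} = -132$ ($s{\left(H,R \right)} = 12 - 4 \cdot 6 \left(3 + 3\right) = 12 - 4 \cdot 6 \cdot 6 = 12 - 144 = -132$)
$V{\left(f \right)} = -108$ ($V{\left(f \right)} = 2 \left(6 - 60\right) = 2 \left(-54\right) = -108$)
$5144 + V{\left(s{\left(\frac{1}{15 + 1},8 \right)} \right)} = 5144 - 108 = 5036$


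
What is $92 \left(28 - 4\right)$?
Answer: $2208$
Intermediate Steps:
$92 \left(28 - 4\right) = 92 \cdot 24 = 2208$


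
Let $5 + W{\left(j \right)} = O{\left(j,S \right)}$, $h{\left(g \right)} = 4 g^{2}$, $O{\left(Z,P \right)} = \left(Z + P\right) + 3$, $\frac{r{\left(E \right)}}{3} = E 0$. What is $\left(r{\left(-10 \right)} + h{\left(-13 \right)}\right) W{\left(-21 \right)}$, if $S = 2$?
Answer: $-14196$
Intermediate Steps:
$r{\left(E \right)} = 0$ ($r{\left(E \right)} = 3 E 0 = 3 \cdot 0 = 0$)
$O{\left(Z,P \right)} = 3 + P + Z$ ($O{\left(Z,P \right)} = \left(P + Z\right) + 3 = 3 + P + Z$)
$W{\left(j \right)} = j$ ($W{\left(j \right)} = -5 + \left(3 + 2 + j\right) = -5 + \left(5 + j\right) = j$)
$\left(r{\left(-10 \right)} + h{\left(-13 \right)}\right) W{\left(-21 \right)} = \left(0 + 4 \left(-13\right)^{2}\right) \left(-21\right) = \left(0 + 4 \cdot 169\right) \left(-21\right) = \left(0 + 676\right) \left(-21\right) = 676 \left(-21\right) = -14196$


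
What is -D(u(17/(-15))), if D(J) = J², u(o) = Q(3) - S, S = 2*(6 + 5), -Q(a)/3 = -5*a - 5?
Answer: -1444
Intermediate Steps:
Q(a) = 15 + 15*a (Q(a) = -3*(-5*a - 5) = -3*(-5 - 5*a) = 15 + 15*a)
S = 22 (S = 2*11 = 22)
u(o) = 38 (u(o) = (15 + 15*3) - 1*22 = (15 + 45) - 22 = 60 - 22 = 38)
-D(u(17/(-15))) = -1*38² = -1*1444 = -1444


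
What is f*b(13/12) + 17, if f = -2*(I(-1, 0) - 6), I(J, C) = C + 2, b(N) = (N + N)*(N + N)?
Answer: 491/9 ≈ 54.556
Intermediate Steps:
b(N) = 4*N**2 (b(N) = (2*N)*(2*N) = 4*N**2)
I(J, C) = 2 + C
f = 8 (f = -2*((2 + 0) - 6) = -2*(2 - 6) = -2*(-4) = 8)
f*b(13/12) + 17 = 8*(4*(13/12)**2) + 17 = 8*(4*(169/144)) + 17 = 8*(169/36) + 17 = 338/9 + 17 = 491/9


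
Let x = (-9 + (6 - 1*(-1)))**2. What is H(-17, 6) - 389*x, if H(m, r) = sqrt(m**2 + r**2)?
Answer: -1556 + 5*sqrt(13) ≈ -1538.0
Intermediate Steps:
x = 4 (x = (-9 + (6 + 1))**2 = (-9 + 7)**2 = (-2)**2 = 4)
H(-17, 6) - 389*x = sqrt((-17)**2 + 6**2) - 389*4 = sqrt(289 + 36) - 1556 = sqrt(325) - 1556 = 5*sqrt(13) - 1556 = -1556 + 5*sqrt(13)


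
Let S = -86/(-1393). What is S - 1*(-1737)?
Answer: 2419727/1393 ≈ 1737.1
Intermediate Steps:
S = 86/1393 (S = -86*(-1/1393) = 86/1393 ≈ 0.061737)
S - 1*(-1737) = 86/1393 - 1*(-1737) = 86/1393 + 1737 = 2419727/1393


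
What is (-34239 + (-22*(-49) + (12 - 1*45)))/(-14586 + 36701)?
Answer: -33194/22115 ≈ -1.5010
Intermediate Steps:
(-34239 + (-22*(-49) + (12 - 1*45)))/(-14586 + 36701) = (-34239 + (1078 + (12 - 45)))/22115 = (-34239 + (1078 - 33))*(1/22115) = (-34239 + 1045)*(1/22115) = -33194*1/22115 = -33194/22115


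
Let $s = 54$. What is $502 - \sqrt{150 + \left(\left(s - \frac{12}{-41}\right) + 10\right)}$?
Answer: $502 - \frac{\sqrt{360226}}{41} \approx 487.36$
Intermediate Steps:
$502 - \sqrt{150 + \left(\left(s - \frac{12}{-41}\right) + 10\right)} = 502 - \sqrt{150 + \left(\left(54 - \frac{12}{-41}\right) + 10\right)} = 502 - \sqrt{150 + \left(\left(54 - - \frac{12}{41}\right) + 10\right)} = 502 - \sqrt{150 + \left(\left(54 + \frac{12}{41}\right) + 10\right)} = 502 - \sqrt{150 + \left(\frac{2226}{41} + 10\right)} = 502 - \sqrt{150 + \frac{2636}{41}} = 502 - \sqrt{\frac{8786}{41}} = 502 - \frac{\sqrt{360226}}{41}$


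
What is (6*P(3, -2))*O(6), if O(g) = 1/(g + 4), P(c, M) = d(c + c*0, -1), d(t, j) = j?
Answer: -3/5 ≈ -0.60000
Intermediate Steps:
P(c, M) = -1
O(g) = 1/(4 + g)
(6*P(3, -2))*O(6) = (6*(-1))/(4 + 6) = -6/10 = -6*1/10 = -3/5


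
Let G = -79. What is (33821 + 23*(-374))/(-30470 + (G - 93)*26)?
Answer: -25219/34942 ≈ -0.72174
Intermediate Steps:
(33821 + 23*(-374))/(-30470 + (G - 93)*26) = (33821 + 23*(-374))/(-30470 + (-79 - 93)*26) = (33821 - 8602)/(-30470 - 172*26) = 25219/(-30470 - 4472) = 25219/(-34942) = 25219*(-1/34942) = -25219/34942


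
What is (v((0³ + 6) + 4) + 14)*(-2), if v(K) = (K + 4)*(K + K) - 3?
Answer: -582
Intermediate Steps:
v(K) = -3 + 2*K*(4 + K) (v(K) = (4 + K)*(2*K) - 3 = 2*K*(4 + K) - 3 = -3 + 2*K*(4 + K))
(v((0³ + 6) + 4) + 14)*(-2) = ((-3 + 2*((0³ + 6) + 4)² + 8*((0³ + 6) + 4)) + 14)*(-2) = ((-3 + 2*((0 + 6) + 4)² + 8*((0 + 6) + 4)) + 14)*(-2) = ((-3 + 2*(6 + 4)² + 8*(6 + 4)) + 14)*(-2) = ((-3 + 2*10² + 8*10) + 14)*(-2) = ((-3 + 2*100 + 80) + 14)*(-2) = ((-3 + 200 + 80) + 14)*(-2) = (277 + 14)*(-2) = 291*(-2) = -582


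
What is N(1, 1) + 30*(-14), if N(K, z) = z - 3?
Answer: -422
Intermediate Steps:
N(K, z) = -3 + z
N(1, 1) + 30*(-14) = (-3 + 1) + 30*(-14) = -2 - 420 = -422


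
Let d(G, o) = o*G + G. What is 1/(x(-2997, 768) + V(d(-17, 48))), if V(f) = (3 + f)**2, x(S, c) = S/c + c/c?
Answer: 256/176357657 ≈ 1.4516e-6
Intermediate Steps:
x(S, c) = 1 + S/c (x(S, c) = S/c + 1 = 1 + S/c)
d(G, o) = G + G*o (d(G, o) = G*o + G = G + G*o)
1/(x(-2997, 768) + V(d(-17, 48))) = 1/((-2997 + 768)/768 + (3 - 17*(1 + 48))**2) = 1/((1/768)*(-2229) + (3 - 17*49)**2) = 1/(-743/256 + (3 - 833)**2) = 1/(-743/256 + (-830)**2) = 1/(-743/256 + 688900) = 1/(176357657/256) = 256/176357657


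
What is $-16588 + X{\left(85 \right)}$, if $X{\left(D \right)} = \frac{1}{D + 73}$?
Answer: $- \frac{2620903}{158} \approx -16588.0$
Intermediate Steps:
$X{\left(D \right)} = \frac{1}{73 + D}$
$-16588 + X{\left(85 \right)} = -16588 + \frac{1}{73 + 85} = -16588 + \frac{1}{158} = - \frac{2620903}{158}$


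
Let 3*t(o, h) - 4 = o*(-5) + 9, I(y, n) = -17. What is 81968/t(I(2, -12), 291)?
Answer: 122952/49 ≈ 2509.2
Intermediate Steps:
t(o, h) = 13/3 - 5*o/3 (t(o, h) = 4/3 + (o*(-5) + 9)/3 = 4/3 + (-5*o + 9)/3 = 4/3 + (9 - 5*o)/3 = 4/3 + (3 - 5*o/3) = 13/3 - 5*o/3)
81968/t(I(2, -12), 291) = 81968/(13/3 - 5/3*(-17)) = 81968/(13/3 + 85/3) = 81968/(98/3) = 81968*(3/98) = 122952/49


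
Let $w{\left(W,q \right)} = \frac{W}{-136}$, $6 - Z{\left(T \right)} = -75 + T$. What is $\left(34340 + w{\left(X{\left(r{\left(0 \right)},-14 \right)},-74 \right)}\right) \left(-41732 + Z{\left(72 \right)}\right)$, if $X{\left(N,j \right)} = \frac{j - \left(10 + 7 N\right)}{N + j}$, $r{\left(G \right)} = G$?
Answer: $- \frac{340998615991}{238} \approx -1.4328 \cdot 10^{9}$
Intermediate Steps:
$Z{\left(T \right)} = 81 - T$ ($Z{\left(T \right)} = 6 - \left(-75 + T\right) = 81 - T$)
$X{\left(N,j \right)} = \frac{-10 + j - 7 N}{N + j}$ ($X{\left(N,j \right)} = \frac{j - \left(10 + 7 N\right)}{N + j} = \frac{-10 + j - 7 N}{N + j}$)
$w{\left(W,q \right)} = - \frac{W}{136}$ ($w{\left(W,q \right)} = W \left(- \frac{1}{136}\right) = - \frac{W}{136}$)
$\left(34340 + w{\left(X{\left(r{\left(0 \right)},-14 \right)},-74 \right)}\right) \left(-41732 + Z{\left(72 \right)}\right) = \left(34340 - \frac{\frac{1}{0 - 14} \left(-10 - 14 - 0\right)}{136}\right) \left(-41732 + \left(81 - 72\right)\right) = \left(34340 - \frac{\frac{1}{-14} \left(-10 - 14 + 0\right)}{136}\right) \left(-41732 + \left(81 - 72\right)\right) = \left(34340 - \frac{\left(- \frac{1}{14}\right) \left(-24\right)}{136}\right) \left(-41732 + 9\right) = \left(34340 - \frac{3}{238}\right) \left(-41723\right) = \frac{8172917}{238} \left(-41723\right) = - \frac{340998615991}{238}$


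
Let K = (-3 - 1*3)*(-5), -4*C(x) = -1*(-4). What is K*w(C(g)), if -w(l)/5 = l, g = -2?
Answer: 150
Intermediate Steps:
C(x) = -1 (C(x) = -(-1)*(-4)/4 = -¼*4 = -1)
w(l) = -5*l
K = 30 (K = (-3 - 3)*(-5) = -6*(-5) = 30)
K*w(C(g)) = 30*(-5*(-1)) = 30*5 = 150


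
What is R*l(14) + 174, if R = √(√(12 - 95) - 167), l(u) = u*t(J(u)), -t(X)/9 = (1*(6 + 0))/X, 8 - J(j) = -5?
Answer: 174 - 756*√(-167 + I*√83)/13 ≈ 153.51 - 751.79*I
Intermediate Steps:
J(j) = 13 (J(j) = 8 - 1*(-5) = 8 + 5 = 13)
t(X) = -54/X (t(X) = -9*1*(6 + 0)/X = -9*1*6/X = -54/X)
l(u) = -54*u/13 (l(u) = u*(-54/13) = -54*u/13)
R = √(-167 + I*√83) (R = √(√(-83) - 167) = √(I*√83 - 167) = √(-167 + I*√83) ≈ 0.35236 + 12.928*I)
R*l(14) + 174 = √(-167 + I*√83)*(-54/13*14) + 174 = √(-167 + I*√83)*(-756/13) + 174 = -756*√(-167 + I*√83)/13 + 174 = 174 - 756*√(-167 + I*√83)/13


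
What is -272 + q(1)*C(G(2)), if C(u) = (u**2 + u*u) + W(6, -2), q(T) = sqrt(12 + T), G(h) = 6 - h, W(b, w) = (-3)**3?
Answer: -272 + 5*sqrt(13) ≈ -253.97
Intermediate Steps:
W(b, w) = -27
C(u) = -27 + 2*u**2 (C(u) = (u**2 + u*u) - 27 = (u**2 + u**2) - 27 = 2*u**2 - 27 = -27 + 2*u**2)
-272 + q(1)*C(G(2)) = -272 + sqrt(12 + 1)*(-27 + 2*(6 - 1*2)**2) = -272 + sqrt(13)*(-27 + 2*(6 - 2)**2) = -272 + sqrt(13)*(-27 + 2*4**2) = -272 + sqrt(13)*(-27 + 2*16) = -272 + sqrt(13)*(-27 + 32) = -272 + sqrt(13)*5 = -272 + 5*sqrt(13)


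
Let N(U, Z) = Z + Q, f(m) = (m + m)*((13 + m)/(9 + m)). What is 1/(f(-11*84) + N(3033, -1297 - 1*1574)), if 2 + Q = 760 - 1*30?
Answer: -305/1214791 ≈ -0.00025107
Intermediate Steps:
f(m) = 2*m*(13 + m)/(9 + m) (f(m) = (2*m)*((13 + m)/(9 + m)) = 2*m*(13 + m)/(9 + m))
Q = 728 (Q = -2 + (760 - 1*30) = -2 + (760 - 30) = -2 + 730 = 728)
N(U, Z) = 728 + Z (N(U, Z) = Z + 728 = 728 + Z)
1/(f(-11*84) + N(3033, -1297 - 1*1574)) = 1/(2*(-11*84)*(13 - 11*84)/(9 - 11*84) + (728 + (-1297 - 1*1574))) = 1/(2*(-924)*(13 - 924)/(9 - 924) + (728 + (-1297 - 1574))) = 1/(2*(-924)*(-911)/(-915) + (728 - 2871)) = 1/(2*(-924)*(-1/915)*(-911) - 2143) = 1/(-561176/305 - 2143) = 1/(-1214791/305) = -305/1214791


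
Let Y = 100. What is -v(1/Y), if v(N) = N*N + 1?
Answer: -10001/10000 ≈ -1.0001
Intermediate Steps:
v(N) = 1 + N² (v(N) = N² + 1 = 1 + N²)
-v(1/Y) = -(1 + (1/100)²) = -(1 + 1/10000) = -1*10001/10000 = -10001/10000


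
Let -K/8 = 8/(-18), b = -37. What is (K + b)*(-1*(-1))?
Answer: -301/9 ≈ -33.444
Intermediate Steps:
K = 32/9 (K = -64/(-18) = -64*(-1)/18 = -8*(-4/9) = 32/9 ≈ 3.5556)
(K + b)*(-1*(-1)) = (32/9 - 37)*(-1*(-1)) = -301/9*1 = -301/9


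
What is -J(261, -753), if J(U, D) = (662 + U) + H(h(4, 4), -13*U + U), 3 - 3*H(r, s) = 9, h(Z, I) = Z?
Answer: -921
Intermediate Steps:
H(r, s) = -2 (H(r, s) = 1 - ⅓*9 = 1 - 3 = -2)
J(U, D) = 660 + U (J(U, D) = (662 + U) - 2 = 660 + U)
-J(261, -753) = -(660 + 261) = -1*921 = -921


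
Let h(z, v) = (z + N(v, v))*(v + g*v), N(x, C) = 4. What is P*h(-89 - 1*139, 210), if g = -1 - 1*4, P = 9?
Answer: 1693440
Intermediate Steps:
g = -5 (g = -1 - 4 = -5)
h(z, v) = -4*v*(4 + z) (h(z, v) = (z + 4)*(v - 5*v) = (4 + z)*(-4*v) = -4*v*(4 + z))
P*h(-89 - 1*139, 210) = 9*(-4*210*(4 + (-89 - 1*139))) = 9*(-4*210*(4 + (-89 - 139))) = 9*(-4*210*(4 - 228)) = 9*(-4*210*(-224)) = 9*188160 = 1693440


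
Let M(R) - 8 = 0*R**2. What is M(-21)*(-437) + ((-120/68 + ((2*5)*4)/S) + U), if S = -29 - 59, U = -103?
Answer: -673428/187 ≈ -3601.2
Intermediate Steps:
M(R) = 8 (M(R) = 8 + 0*R**2 = 8 + 0 = 8)
S = -88
M(-21)*(-437) + ((-120/68 + ((2*5)*4)/S) + U) = 8*(-437) + ((-120/68 + ((2*5)*4)/(-88)) - 103) = -3496 + ((-120*1/68 + (10*4)*(-1/88)) - 103) = -3496 + ((-30/17 + 40*(-1/88)) - 103) = -3496 + ((-30/17 - 5/11) - 103) = -3496 + (-415/187 - 103) = -3496 - 19676/187 = -673428/187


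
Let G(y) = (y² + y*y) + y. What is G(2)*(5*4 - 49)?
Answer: -290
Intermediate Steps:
G(y) = y + 2*y² (G(y) = (y² + y²) + y = 2*y² + y = y + 2*y²)
G(2)*(5*4 - 49) = (2*(1 + 2*2))*(5*4 - 49) = (2*(1 + 4))*(20 - 49) = (2*5)*(-29) = 10*(-29) = -290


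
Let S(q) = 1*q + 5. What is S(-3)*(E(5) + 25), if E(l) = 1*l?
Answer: 60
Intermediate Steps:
E(l) = l
S(q) = 5 + q (S(q) = q + 5 = 5 + q)
S(-3)*(E(5) + 25) = (5 - 3)*(5 + 25) = 2*30 = 60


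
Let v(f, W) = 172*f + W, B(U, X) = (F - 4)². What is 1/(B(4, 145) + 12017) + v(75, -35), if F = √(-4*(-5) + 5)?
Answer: 154611571/12018 ≈ 12865.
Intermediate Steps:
F = 5 (F = √(20 + 5) = √25 = 5)
B(U, X) = 1 (B(U, X) = (5 - 4)² = 1² = 1)
v(f, W) = W + 172*f
1/(B(4, 145) + 12017) + v(75, -35) = 1/(1 + 12017) + (-35 + 172*75) = 1/12018 + (-35 + 12900) = 1/12018 + 12865 = 154611571/12018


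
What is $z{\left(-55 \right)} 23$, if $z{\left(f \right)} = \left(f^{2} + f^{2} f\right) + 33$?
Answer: $-3756291$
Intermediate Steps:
$z{\left(f \right)} = 33 + f^{2} + f^{3}$ ($z{\left(f \right)} = \left(f^{2} + f^{3}\right) + 33 = 33 + f^{2} + f^{3}$)
$z{\left(-55 \right)} 23 = \left(33 + \left(-55\right)^{2} + \left(-55\right)^{3}\right) 23 = \left(33 + 3025 - 166375\right) 23 = \left(-163317\right) 23 = -3756291$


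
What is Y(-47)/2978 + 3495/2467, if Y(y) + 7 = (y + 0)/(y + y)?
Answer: 20784149/14693452 ≈ 1.4145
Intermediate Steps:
Y(y) = -13/2 (Y(y) = -7 + (y + 0)/(y + y) = -7 + y/((2*y)) = -7 + y*(1/(2*y)) = -7 + 1/2 = -13/2)
Y(-47)/2978 + 3495/2467 = -13/2/2978 + 3495/2467 = -13/2*1/2978 + 3495*(1/2467) = -13/5956 + 3495/2467 = 20784149/14693452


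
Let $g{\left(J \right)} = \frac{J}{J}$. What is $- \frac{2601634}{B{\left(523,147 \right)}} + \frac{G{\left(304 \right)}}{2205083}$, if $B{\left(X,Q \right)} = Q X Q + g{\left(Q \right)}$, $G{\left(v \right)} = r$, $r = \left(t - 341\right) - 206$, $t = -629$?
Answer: $- \frac{2875054739515}{12460381582582} \approx -0.23074$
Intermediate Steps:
$r = -1176$ ($r = \left(-629 - 341\right) - 206 = -970 - 206 = -1176$)
$g{\left(J \right)} = 1$
$G{\left(v \right)} = -1176$
$B{\left(X,Q \right)} = 1 + X Q^{2}$ ($B{\left(X,Q \right)} = Q X Q + 1 = X Q^{2} + 1 = 1 + X Q^{2}$)
$- \frac{2601634}{B{\left(523,147 \right)}} + \frac{G{\left(304 \right)}}{2205083} = - \frac{2601634}{1 + 523 \cdot 147^{2}} - \frac{1176}{2205083} = - \frac{2601634}{1 + 523 \cdot 21609} - \frac{1176}{2205083} = - \frac{2601634}{1 + 11301507} - \frac{1176}{2205083} = - \frac{2601634}{11301508} - \frac{1176}{2205083} = \left(-2601634\right) \frac{1}{11301508} - \frac{1176}{2205083} = - \frac{1300817}{5650754} - \frac{1176}{2205083} = - \frac{2875054739515}{12460381582582}$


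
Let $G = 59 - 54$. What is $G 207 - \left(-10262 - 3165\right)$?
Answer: $14462$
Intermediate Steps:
$G = 5$ ($G = 59 - 54 = 5$)
$G 207 - \left(-10262 - 3165\right) = 5 \cdot 207 - \left(-10262 - 3165\right) = 1035 - \left(-10262 - 3165\right) = 1035 - -13427 = 1035 + 13427 = 14462$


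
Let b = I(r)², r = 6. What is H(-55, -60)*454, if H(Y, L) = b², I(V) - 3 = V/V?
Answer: 116224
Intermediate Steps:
I(V) = 4 (I(V) = 3 + V/V = 3 + 1 = 4)
b = 16 (b = 4² = 16)
H(Y, L) = 256 (H(Y, L) = 16² = 256)
H(-55, -60)*454 = 256*454 = 116224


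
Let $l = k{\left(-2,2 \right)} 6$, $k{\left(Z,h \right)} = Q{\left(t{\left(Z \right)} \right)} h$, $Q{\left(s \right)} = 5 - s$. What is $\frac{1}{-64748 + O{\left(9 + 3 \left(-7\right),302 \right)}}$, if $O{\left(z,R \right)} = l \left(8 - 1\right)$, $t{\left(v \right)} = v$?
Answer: $- \frac{1}{64160} \approx -1.5586 \cdot 10^{-5}$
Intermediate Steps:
$k{\left(Z,h \right)} = h \left(5 - Z\right)$ ($k{\left(Z,h \right)} = \left(5 - Z\right) h = h \left(5 - Z\right)$)
$l = 84$ ($l = 2 \left(5 - -2\right) 6 = 2 \left(5 + 2\right) 6 = 2 \cdot 7 \cdot 6 = 14 \cdot 6 = 84$)
$O{\left(z,R \right)} = 588$ ($O{\left(z,R \right)} = 84 \left(8 - 1\right) = 84 \cdot 7 = 588$)
$\frac{1}{-64748 + O{\left(9 + 3 \left(-7\right),302 \right)}} = \frac{1}{-64748 + 588} = \frac{1}{-64160} = - \frac{1}{64160}$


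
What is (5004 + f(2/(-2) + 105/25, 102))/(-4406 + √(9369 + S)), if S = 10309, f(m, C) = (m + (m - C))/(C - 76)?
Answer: -716021263/630277635 - 325021*√19678/1260555270 ≈ -1.1722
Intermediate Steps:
f(m, C) = (-C + 2*m)/(-76 + C)
(5004 + f(2/(-2) + 105/25, 102))/(-4406 + √(9369 + S)) = (5004 + (-1*102 + 2*(2/(-2) + 105/25))/(-76 + 102))/(-4406 + √(9369 + 10309)) = (5004 + (-102 + 2*(2*(-½) + 105*(1/25)))/26)/(-4406 + √19678) = (5004 + (-102 + 2*(-1 + 21/5))/26)/(-4406 + √19678) = (5004 + (-102 + 2*(16/5))/26)/(-4406 + √19678) = (5004 + (-102 + 32/5)/26)/(-4406 + √19678) = (5004 + (1/26)*(-478/5))/(-4406 + √19678) = (5004 - 239/65)/(-4406 + √19678) = 325021/(65*(-4406 + √19678))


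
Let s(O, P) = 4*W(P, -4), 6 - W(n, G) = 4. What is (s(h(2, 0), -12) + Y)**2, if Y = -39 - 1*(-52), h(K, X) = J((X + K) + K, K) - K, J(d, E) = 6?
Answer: 441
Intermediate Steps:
W(n, G) = 2 (W(n, G) = 6 - 1*4 = 6 - 4 = 2)
h(K, X) = 6 - K
s(O, P) = 8 (s(O, P) = 4*2 = 8)
Y = 13 (Y = -39 + 52 = 13)
(s(h(2, 0), -12) + Y)**2 = (8 + 13)**2 = 21**2 = 441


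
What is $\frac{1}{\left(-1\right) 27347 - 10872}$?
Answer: $- \frac{1}{38219} \approx -2.6165 \cdot 10^{-5}$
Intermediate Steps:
$\frac{1}{\left(-1\right) 27347 - 10872} = \frac{1}{-27347 - 10872} = \frac{1}{-38219} = - \frac{1}{38219}$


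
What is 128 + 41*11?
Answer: 579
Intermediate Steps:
128 + 41*11 = 128 + 451 = 579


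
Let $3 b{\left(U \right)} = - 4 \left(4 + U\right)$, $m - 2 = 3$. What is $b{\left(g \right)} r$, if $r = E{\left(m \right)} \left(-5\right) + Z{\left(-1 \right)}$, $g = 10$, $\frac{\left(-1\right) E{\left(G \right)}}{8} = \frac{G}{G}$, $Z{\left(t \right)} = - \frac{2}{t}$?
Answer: $-784$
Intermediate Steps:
$m = 5$ ($m = 2 + 3 = 5$)
$E{\left(G \right)} = -8$ ($E{\left(G \right)} = - 8 \frac{G}{G} = \left(-8\right) 1 = -8$)
$b{\left(U \right)} = - \frac{16}{3} - \frac{4 U}{3}$ ($b{\left(U \right)} = \frac{\left(-4\right) \left(4 + U\right)}{3} = \frac{-16 - 4 U}{3} = - \frac{16}{3} - \frac{4 U}{3}$)
$r = 42$ ($r = \left(-8\right) \left(-5\right) - \frac{2}{-1} = 40 - -2 = 40 + 2 = 42$)
$b{\left(g \right)} r = \left(- \frac{16}{3} - \frac{40}{3}\right) 42 = \left(- \frac{56}{3}\right) 42 = -784$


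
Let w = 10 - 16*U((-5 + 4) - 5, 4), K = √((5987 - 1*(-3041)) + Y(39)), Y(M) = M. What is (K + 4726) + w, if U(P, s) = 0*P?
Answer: 4736 + √9067 ≈ 4831.2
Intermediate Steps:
K = √9067 (K = √((5987 - 1*(-3041)) + 39) = √((5987 + 3041) + 39) = √(9028 + 39) = √9067 ≈ 95.221)
U(P, s) = 0
w = 10 (w = 10 - 16*0 = 10 + 0 = 10)
(K + 4726) + w = (√9067 + 4726) + 10 = (4726 + √9067) + 10 = 4736 + √9067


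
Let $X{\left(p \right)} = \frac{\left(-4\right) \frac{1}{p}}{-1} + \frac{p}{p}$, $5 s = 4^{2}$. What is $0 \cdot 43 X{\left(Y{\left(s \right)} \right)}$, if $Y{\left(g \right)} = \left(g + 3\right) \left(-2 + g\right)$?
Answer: $0$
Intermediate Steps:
$s = \frac{16}{5}$ ($s = \frac{4^{2}}{5} = \frac{1}{5} \cdot 16 = \frac{16}{5} \approx 3.2$)
$Y{\left(g \right)} = \left(-2 + g\right) \left(3 + g\right)$ ($Y{\left(g \right)} = \left(3 + g\right) \left(-2 + g\right) = \left(-2 + g\right) \left(3 + g\right)$)
$X{\left(p \right)} = 1 + \frac{4}{p}$ ($X{\left(p \right)} = - \frac{4}{p} \left(-1\right) + 1 = \frac{4}{p} + 1 = 1 + \frac{4}{p}$)
$0 \cdot 43 X{\left(Y{\left(s \right)} \right)} = 0 \cdot 43 \frac{4 + \left(-6 + \frac{16}{5} + \left(\frac{16}{5}\right)^{2}\right)}{-6 + \frac{16}{5} + \left(\frac{16}{5}\right)^{2}} = 0 \frac{4 + \left(-6 + \frac{16}{5} + \frac{256}{25}\right)}{-6 + \frac{16}{5} + \frac{256}{25}} = 0 \frac{4 + \frac{186}{25}}{\frac{186}{25}} = 0 \cdot \frac{25}{186} \cdot \frac{286}{25} = 0 \cdot \frac{143}{93} = 0$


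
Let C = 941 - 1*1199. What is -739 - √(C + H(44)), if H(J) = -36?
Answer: -739 - 7*I*√6 ≈ -739.0 - 17.146*I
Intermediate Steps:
C = -258 (C = 941 - 1199 = -258)
-739 - √(C + H(44)) = -739 - √(-258 - 36) = -739 - √(-294) = -739 - 7*I*√6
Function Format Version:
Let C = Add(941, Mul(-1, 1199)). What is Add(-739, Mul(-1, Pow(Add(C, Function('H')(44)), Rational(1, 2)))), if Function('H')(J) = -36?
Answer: Add(-739, Mul(-7, I, Pow(6, Rational(1, 2)))) ≈ Add(-739.00, Mul(-17.146, I))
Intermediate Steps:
C = -258 (C = Add(941, -1199) = -258)
Add(-739, Mul(-1, Pow(Add(C, Function('H')(44)), Rational(1, 2)))) = Add(-739, Mul(-1, Pow(Add(-258, -36), Rational(1, 2)))) = Add(-739, Mul(-1, Pow(-294, Rational(1, 2)))) = Add(-739, Mul(-1, Mul(7, I, Pow(6, Rational(1, 2))))) = Add(-739, Mul(-7, I, Pow(6, Rational(1, 2))))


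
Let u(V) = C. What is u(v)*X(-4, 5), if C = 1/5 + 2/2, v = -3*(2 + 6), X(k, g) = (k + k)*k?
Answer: 192/5 ≈ 38.400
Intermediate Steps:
X(k, g) = 2*k**2 (X(k, g) = (2*k)*k = 2*k**2)
v = -24 (v = -3*8 = -24)
C = 6/5 (C = 1*(1/5) + 2*(1/2) = 1/5 + 1 = 6/5 ≈ 1.2000)
u(V) = 6/5
u(v)*X(-4, 5) = 6*(2*(-4)**2)/5 = 6*(2*16)/5 = (6/5)*32 = 192/5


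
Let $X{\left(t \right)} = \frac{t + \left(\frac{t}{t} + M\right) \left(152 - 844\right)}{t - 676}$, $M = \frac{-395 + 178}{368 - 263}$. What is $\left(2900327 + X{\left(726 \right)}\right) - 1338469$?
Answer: $\frac{585707731}{375} \approx 1.5619 \cdot 10^{6}$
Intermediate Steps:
$M = - \frac{31}{15}$ ($M = - \frac{217}{105} = \left(-217\right) \frac{1}{105} = - \frac{31}{15} \approx -2.0667$)
$X{\left(t \right)} = \frac{\frac{11072}{15} + t}{-676 + t}$ ($X{\left(t \right)} = \frac{t + \left(\frac{t}{t} - \frac{31}{15}\right) \left(152 - 844\right)}{t - 676} = \frac{t + \left(1 - \frac{31}{15}\right) \left(-692\right)}{-676 + t} = \frac{t - - \frac{11072}{15}}{-676 + t} = \frac{t + \frac{11072}{15}}{-676 + t} = \frac{\frac{11072}{15} + t}{-676 + t}$)
$\left(2900327 + X{\left(726 \right)}\right) - 1338469 = \left(2900327 + \frac{\frac{11072}{15} + 726}{-676 + 726}\right) - 1338469 = \left(2900327 + \frac{1}{50} \cdot \frac{21962}{15}\right) - 1338469 = \left(2900327 + \frac{10981}{375}\right) - 1338469 = \frac{1087633606}{375} - 1338469 = \frac{585707731}{375}$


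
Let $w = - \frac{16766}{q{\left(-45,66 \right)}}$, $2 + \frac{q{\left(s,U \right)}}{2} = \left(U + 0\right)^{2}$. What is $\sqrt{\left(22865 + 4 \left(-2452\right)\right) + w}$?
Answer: $\frac{3 \sqrt{27498797270}}{4354} \approx 114.26$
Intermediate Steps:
$q{\left(s,U \right)} = -4 + 2 U^{2}$ ($q{\left(s,U \right)} = -4 + 2 \left(U + 0\right)^{2} = -4 + 2 U^{2}$)
$w = - \frac{8383}{4354}$ ($w = - \frac{16766}{-4 + 2 \cdot 66^{2}} = - \frac{16766}{-4 + 2 \cdot 4356} = - \frac{16766}{-4 + 8712} = - \frac{16766}{8708} = \left(-16766\right) \frac{1}{8708} = - \frac{8383}{4354} \approx -1.9254$)
$\sqrt{\left(22865 + 4 \left(-2452\right)\right) + w} = \sqrt{\left(22865 + 4 \left(-2452\right)\right) - \frac{8383}{4354}} = \sqrt{\left(22865 - 9808\right) - \frac{8383}{4354}} = \sqrt{13057 - \frac{8383}{4354}} = \sqrt{\frac{56841795}{4354}} = \frac{3 \sqrt{27498797270}}{4354}$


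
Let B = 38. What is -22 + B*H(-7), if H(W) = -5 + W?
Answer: -478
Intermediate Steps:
-22 + B*H(-7) = -22 + 38*(-5 - 7) = -22 + 38*(-12) = -22 - 456 = -478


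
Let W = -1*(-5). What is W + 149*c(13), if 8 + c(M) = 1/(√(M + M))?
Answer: -1187 + 149*√26/26 ≈ -1157.8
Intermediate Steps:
W = 5
c(M) = -8 + √2/(2*√M) (c(M) = -8 + 1/(√(M + M)) = -8 + 1/(√(2*M)) = -8 + 1/(√2*√M) = -8 + √2/(2*√M))
W + 149*c(13) = 5 + 149*(-8 + √2/(2*√13)) = 5 + 149*(-8 + √2*(√13/13)/2) = 5 + 149*(-8 + √26/26) = 5 + (-1192 + 149*√26/26) = -1187 + 149*√26/26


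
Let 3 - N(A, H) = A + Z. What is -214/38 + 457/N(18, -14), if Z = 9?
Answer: -11251/456 ≈ -24.673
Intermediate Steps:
N(A, H) = -6 - A (N(A, H) = 3 - (A + 9) = 3 - (9 + A) = 3 + (-9 - A) = -6 - A)
-214/38 + 457/N(18, -14) = -214/38 + 457/(-6 - 1*18) = -214*1/38 + 457/(-6 - 18) = -107/19 + 457/(-24) = -107/19 + 457*(-1/24) = -107/19 - 457/24 = -11251/456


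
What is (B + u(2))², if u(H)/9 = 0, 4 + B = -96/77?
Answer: 163216/5929 ≈ 27.528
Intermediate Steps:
B = -404/77 (B = -4 - 96/77 = -404/77 ≈ -5.2467)
u(H) = 0 (u(H) = 9*0 = 0)
(B + u(2))² = (-404/77 + 0)² = (-404/77)² = 163216/5929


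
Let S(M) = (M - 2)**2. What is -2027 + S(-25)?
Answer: -1298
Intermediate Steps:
S(M) = (-2 + M)**2
-2027 + S(-25) = -2027 + (-2 - 25)**2 = -2027 + (-27)**2 = -2027 + 729 = -1298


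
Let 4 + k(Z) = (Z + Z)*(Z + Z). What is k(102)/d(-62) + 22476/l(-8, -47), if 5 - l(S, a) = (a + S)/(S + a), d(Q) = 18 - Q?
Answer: 122783/20 ≈ 6139.1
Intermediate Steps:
k(Z) = -4 + 4*Z² (k(Z) = -4 + (Z + Z)*(Z + Z) = -4 + (2*Z)*(2*Z) = -4 + 4*Z²)
l(S, a) = 4 (l(S, a) = 5 - (a + S)/(S + a) = 5 - (S + a)/(S + a) = 5 - 1*1 = 5 - 1 = 4)
k(102)/d(-62) + 22476/l(-8, -47) = (-4 + 4*102²)/(18 - 1*(-62)) + 22476/4 = (-4 + 4*10404)/(18 + 62) + 22476*(¼) = (-4 + 41616)/80 + 5619 = 41612*(1/80) + 5619 = 10403/20 + 5619 = 122783/20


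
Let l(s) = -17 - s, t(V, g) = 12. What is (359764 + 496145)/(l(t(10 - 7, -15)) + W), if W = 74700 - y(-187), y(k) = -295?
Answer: 855909/74966 ≈ 11.417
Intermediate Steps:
W = 74995 (W = 74700 - 1*(-295) = 74700 + 295 = 74995)
(359764 + 496145)/(l(t(10 - 7, -15)) + W) = (359764 + 496145)/((-17 - 1*12) + 74995) = 855909/((-17 - 12) + 74995) = 855909/(-29 + 74995) = 855909/74966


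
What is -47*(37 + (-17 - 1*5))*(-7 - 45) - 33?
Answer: 36627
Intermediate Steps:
-47*(37 + (-17 - 1*5))*(-7 - 45) - 33 = -47*(37 + (-17 - 5))*(-52) - 33 = -47*(37 - 22)*(-52) - 33 = -705*(-52) - 33 = -47*(-780) - 33 = 36660 - 33 = 36627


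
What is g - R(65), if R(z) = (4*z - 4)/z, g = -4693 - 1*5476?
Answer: -661241/65 ≈ -10173.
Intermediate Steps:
g = -10169 (g = -4693 - 5476 = -10169)
R(z) = (-4 + 4*z)/z
g - R(65) = -10169 - (4 - 4/65) = -10169 - 1*256/65 = -10169 - 256/65 = -661241/65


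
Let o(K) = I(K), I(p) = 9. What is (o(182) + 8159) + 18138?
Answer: 26306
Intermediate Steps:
o(K) = 9
(o(182) + 8159) + 18138 = (9 + 8159) + 18138 = 8168 + 18138 = 26306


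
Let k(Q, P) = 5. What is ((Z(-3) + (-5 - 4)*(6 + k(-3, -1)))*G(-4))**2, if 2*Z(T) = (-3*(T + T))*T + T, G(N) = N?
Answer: 260100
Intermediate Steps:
Z(T) = T/2 - 3*T**2 (Z(T) = ((-3*(T + T))*T + T)/2 = ((-6*T)*T + T)/2 = (-6*T**2 + T)/2 = (T - 6*T**2)/2 = T/2 - 3*T**2)
((Z(-3) + (-5 - 4)*(6 + k(-3, -1)))*G(-4))**2 = (((1/2)*(-3)*(1 - 6*(-3)) + (-5 - 4)*(6 + 5))*(-4))**2 = (((1/2)*(-3)*(1 + 18) - 9*11)*(-4))**2 = (((1/2)*(-3)*19 - 99)*(-4))**2 = ((-57/2 - 99)*(-4))**2 = (-255/2*(-4))**2 = 510**2 = 260100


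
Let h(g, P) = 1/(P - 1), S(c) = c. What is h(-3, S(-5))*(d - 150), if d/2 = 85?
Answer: -10/3 ≈ -3.3333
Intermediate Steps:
d = 170 (d = 2*85 = 170)
h(g, P) = 1/(-1 + P)
h(-3, S(-5))*(d - 150) = (170 - 150)/(-1 - 5) = 20/(-6) = -1/6*20 = -10/3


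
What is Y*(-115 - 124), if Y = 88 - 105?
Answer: 4063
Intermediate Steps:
Y = -17
Y*(-115 - 124) = -17*(-115 - 124) = -17*(-239) = 4063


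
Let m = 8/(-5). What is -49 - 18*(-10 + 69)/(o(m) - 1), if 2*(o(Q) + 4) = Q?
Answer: 3889/29 ≈ 134.10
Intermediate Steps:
m = -8/5 (m = 8*(-1/5) = -8/5 ≈ -1.6000)
o(Q) = -4 + Q/2
-49 - 18*(-10 + 69)/(o(m) - 1) = -49 - 18*(-10 + 69)/((-4 + (1/2)*(-8/5)) - 1) = -49 - 1062/((-4 - 4/5) - 1) = -49 - 1062/(-24/5 - 1) = -49 - 1062/(-29/5) = -49 - 1062*(-5)/29 = -49 - 18*(-295/29) = -49 + 5310/29 = 3889/29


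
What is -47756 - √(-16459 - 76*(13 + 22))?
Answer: -47756 - I*√19119 ≈ -47756.0 - 138.27*I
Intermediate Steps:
-47756 - √(-16459 - 76*(13 + 22)) = -47756 - √(-16459 - 76*35) = -47756 - √(-16459 - 2660) = -47756 - √(-19119) = -47756 - I*√19119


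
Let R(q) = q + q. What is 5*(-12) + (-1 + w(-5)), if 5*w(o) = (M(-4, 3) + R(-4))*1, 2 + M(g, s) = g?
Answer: -319/5 ≈ -63.800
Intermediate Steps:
R(q) = 2*q
M(g, s) = -2 + g
w(o) = -14/5 (w(o) = (((-2 - 4) + 2*(-4))*1)/5 = ((-6 - 8)*1)/5 = (-14*1)/5 = (⅕)*(-14) = -14/5)
5*(-12) + (-1 + w(-5)) = 5*(-12) + (-1 - 14/5) = -60 - 19/5 = -319/5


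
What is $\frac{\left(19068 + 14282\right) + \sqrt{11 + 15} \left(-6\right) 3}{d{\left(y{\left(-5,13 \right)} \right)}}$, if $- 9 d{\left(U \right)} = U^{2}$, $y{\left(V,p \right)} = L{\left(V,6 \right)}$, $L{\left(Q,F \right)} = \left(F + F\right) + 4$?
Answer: $- \frac{150075}{128} + \frac{81 \sqrt{26}}{128} \approx -1169.2$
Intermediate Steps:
$L{\left(Q,F \right)} = 4 + 2 F$ ($L{\left(Q,F \right)} = 2 F + 4 = 4 + 2 F$)
$y{\left(V,p \right)} = 16$ ($y{\left(V,p \right)} = 4 + 2 \cdot 6 = 4 + 12 = 16$)
$d{\left(U \right)} = - \frac{U^{2}}{9}$
$\frac{\left(19068 + 14282\right) + \sqrt{11 + 15} \left(-6\right) 3}{d{\left(y{\left(-5,13 \right)} \right)}} = \frac{\left(19068 + 14282\right) + \sqrt{11 + 15} \left(-6\right) 3}{\left(- \frac{1}{9}\right) 16^{2}} = \frac{33350 + \sqrt{26} \left(-6\right) 3}{\left(- \frac{1}{9}\right) 256} = \frac{33350 + - 6 \sqrt{26} \cdot 3}{- \frac{256}{9}} = \left(33350 - 18 \sqrt{26}\right) \left(- \frac{9}{256}\right) = - \frac{150075}{128} + \frac{81 \sqrt{26}}{128}$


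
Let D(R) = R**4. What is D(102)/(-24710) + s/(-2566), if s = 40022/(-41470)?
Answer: -115183782769127/26294410142 ≈ -4380.5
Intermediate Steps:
s = -20011/20735 (s = 40022*(-1/41470) = -20011/20735 ≈ -0.96508)
D(102)/(-24710) + s/(-2566) = 102**4/(-24710) - 20011/20735/(-2566) = 108243216*(-1/24710) - 20011/20735*(-1/2566) = -54121608/12355 + 20011/53206010 = -115183782769127/26294410142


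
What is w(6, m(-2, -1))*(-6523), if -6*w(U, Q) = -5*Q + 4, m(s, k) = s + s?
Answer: 26092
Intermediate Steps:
m(s, k) = 2*s
w(U, Q) = -⅔ + 5*Q/6 (w(U, Q) = -(-5*Q + 4)/6 = -(4 - 5*Q)/6 = -⅔ + 5*Q/6)
w(6, m(-2, -1))*(-6523) = (-⅔ + 5*(2*(-2))/6)*(-6523) = (-⅔ + (⅚)*(-4))*(-6523) = (-⅔ - 10/3)*(-6523) = -4*(-6523) = 26092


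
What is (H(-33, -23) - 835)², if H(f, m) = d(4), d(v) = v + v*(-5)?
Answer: 724201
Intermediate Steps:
d(v) = -4*v (d(v) = v - 5*v = -4*v)
H(f, m) = -16 (H(f, m) = -4*4 = -16)
(H(-33, -23) - 835)² = (-16 - 835)² = (-851)² = 724201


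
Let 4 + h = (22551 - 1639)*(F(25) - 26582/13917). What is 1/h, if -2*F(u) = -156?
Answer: 13917/22144581260 ≈ 6.2846e-7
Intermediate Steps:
F(u) = 78 (F(u) = -½*(-156) = 78)
h = 22144581260/13917 (h = -4 + (22551 - 1639)*(78 - 26582/13917) = -4 + 20912*(78 - 26582*1/13917) = -4 + 20912*(78 - 26582/13917) = -4 + 20912*(1058944/13917) = -4 + 22144636928/13917 = 22144581260/13917 ≈ 1.5912e+6)
1/h = 1/(22144581260/13917) = 13917/22144581260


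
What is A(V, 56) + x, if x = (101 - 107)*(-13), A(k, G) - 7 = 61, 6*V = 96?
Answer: 146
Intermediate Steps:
V = 16 (V = (⅙)*96 = 16)
A(k, G) = 68 (A(k, G) = 7 + 61 = 68)
x = 78 (x = -6*(-13) = 78)
A(V, 56) + x = 68 + 78 = 146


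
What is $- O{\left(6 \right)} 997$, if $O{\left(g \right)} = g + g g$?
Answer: $-41874$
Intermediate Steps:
$O{\left(g \right)} = g + g^{2}$
$- O{\left(6 \right)} 997 = - 6 \left(1 + 6\right) 997 = - 6 \cdot 7 \cdot 997 = - 42 \cdot 997 = \left(-1\right) 41874 = -41874$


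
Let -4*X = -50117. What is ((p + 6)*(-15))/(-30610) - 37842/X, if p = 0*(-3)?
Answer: -462886395/153408137 ≈ -3.0174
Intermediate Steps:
X = 50117/4 (X = -¼*(-50117) = 50117/4 ≈ 12529.)
p = 0
((p + 6)*(-15))/(-30610) - 37842/X = ((0 + 6)*(-15))/(-30610) - 37842/50117/4 = (6*(-15))*(-1/30610) - 37842*4/50117 = -90*(-1/30610) - 151368/50117 = 9/3061 - 151368/50117 = -462886395/153408137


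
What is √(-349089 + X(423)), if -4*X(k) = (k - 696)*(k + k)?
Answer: I*√1165398/2 ≈ 539.77*I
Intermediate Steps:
X(k) = -k*(-696 + k)/2 (X(k) = -(k - 696)*(k + k)/4 = -(-696 + k)*2*k/4 = -k*(-696 + k)/2)
√(-349089 + X(423)) = √(-349089 + (½)*423*(696 - 1*423)) = √(-349089 + (½)*423*(696 - 423)) = √(-349089 + (½)*423*273) = √(-349089 + 115479/2) = √(-582699/2) = I*√1165398/2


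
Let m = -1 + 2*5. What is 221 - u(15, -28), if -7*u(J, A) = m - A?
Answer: 1584/7 ≈ 226.29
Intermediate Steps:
m = 9 (m = -1 + 10 = 9)
u(J, A) = -9/7 + A/7 (u(J, A) = -(9 - A)/7 = -9/7 + A/7)
221 - u(15, -28) = 221 - (-9/7 + (⅐)*(-28)) = 221 - (-9/7 - 4) = 221 - 1*(-37/7) = 221 + 37/7 = 1584/7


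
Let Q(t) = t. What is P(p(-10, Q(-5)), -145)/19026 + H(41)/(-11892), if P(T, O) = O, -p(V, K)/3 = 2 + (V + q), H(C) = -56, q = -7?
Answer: -54907/18854766 ≈ -0.0029121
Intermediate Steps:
p(V, K) = 15 - 3*V (p(V, K) = -3*(2 + (V - 7)) = -3*(2 + (-7 + V)) = -3*(-5 + V) = 15 - 3*V)
P(p(-10, Q(-5)), -145)/19026 + H(41)/(-11892) = -145/19026 - 56/(-11892) = -145*1/19026 - 56*(-1/11892) = -145/19026 + 14/2973 = -54907/18854766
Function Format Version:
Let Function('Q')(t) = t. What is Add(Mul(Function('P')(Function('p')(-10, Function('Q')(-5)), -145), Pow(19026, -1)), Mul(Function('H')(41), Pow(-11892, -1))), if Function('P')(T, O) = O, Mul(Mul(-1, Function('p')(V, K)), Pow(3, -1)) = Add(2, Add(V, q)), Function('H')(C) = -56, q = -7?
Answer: Rational(-54907, 18854766) ≈ -0.0029121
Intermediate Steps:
Function('p')(V, K) = Add(15, Mul(-3, V)) (Function('p')(V, K) = Mul(-3, Add(2, Add(V, -7))) = Mul(-3, Add(2, Add(-7, V))) = Mul(-3, Add(-5, V)) = Add(15, Mul(-3, V)))
Add(Mul(Function('P')(Function('p')(-10, Function('Q')(-5)), -145), Pow(19026, -1)), Mul(Function('H')(41), Pow(-11892, -1))) = Add(Mul(-145, Pow(19026, -1)), Mul(-56, Pow(-11892, -1))) = Add(Mul(-145, Rational(1, 19026)), Mul(-56, Rational(-1, 11892))) = Add(Rational(-145, 19026), Rational(14, 2973)) = Rational(-54907, 18854766)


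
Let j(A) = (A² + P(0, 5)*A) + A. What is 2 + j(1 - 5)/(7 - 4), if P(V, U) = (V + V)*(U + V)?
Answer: 6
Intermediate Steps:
P(V, U) = 2*V*(U + V) (P(V, U) = (2*V)*(U + V) = 2*V*(U + V))
j(A) = A + A² (j(A) = (A² + (2*0*(5 + 0))*A) + A = (A² + (2*0*5)*A) + A = (A² + 0*A) + A = (A² + 0) + A = A² + A = A + A²)
2 + j(1 - 5)/(7 - 4) = 2 + ((1 - 5)*(1 + (1 - 5)))/(7 - 4) = 2 - 4*(1 - 4)/3 = 2 - 4*(-3)*(⅓) = 2 + 12*(⅓) = 2 + 4 = 6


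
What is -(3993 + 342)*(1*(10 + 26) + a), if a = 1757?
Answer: -7772655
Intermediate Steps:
-(3993 + 342)*(1*(10 + 26) + a) = -(3993 + 342)*(1*(10 + 26) + 1757) = -4335*(1*36 + 1757) = -4335*(36 + 1757) = -4335*1793 = -1*7772655 = -7772655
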